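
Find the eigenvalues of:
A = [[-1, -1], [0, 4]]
λ = -1, 4

Solve det(A - λI) = 0. For a 2×2 matrix this is λ² - (trace)λ + det = 0.
trace(A) = -1 + 4 = 3.
det(A) = (-1)*(4) - (-1)*(0) = -4 - 0 = -4.
Characteristic equation: λ² - (3)λ + (-4) = 0.
Discriminant: (3)² - 4*(-4) = 9 + 16 = 25.
Roots: λ = (3 ± √25) / 2 = -1, 4.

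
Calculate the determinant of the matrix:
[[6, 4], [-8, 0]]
32

For a 2×2 matrix [[a, b], [c, d]], det = ad - bc
det = (6)(0) - (4)(-8) = 0 - -32 = 32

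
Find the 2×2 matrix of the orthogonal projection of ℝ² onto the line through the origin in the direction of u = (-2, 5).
[[4/29, -10/29], [-10/29, 25/29]]

The orthogonal projection onto the line spanned by a nonzero vector u = (a, b) has matrix P = (u uᵀ) / (uᵀ u) = (1/(a² + b²)) · [[a², ab], [ab, b²]].
Here u = (-2, 5), so a² + b² = 4 + 25 = 29.
P = (1/29) · [[4, -10], [-10, 25]] = [[4/29, -10/29], [-10/29, 25/29]].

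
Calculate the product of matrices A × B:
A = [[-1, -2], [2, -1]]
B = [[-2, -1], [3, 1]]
[[-4, -1], [-7, -3]]

Matrix multiplication:
C[0][0] = -1×-2 + -2×3 = -4
C[0][1] = -1×-1 + -2×1 = -1
C[1][0] = 2×-2 + -1×3 = -7
C[1][1] = 2×-1 + -1×1 = -3
Result: [[-4, -1], [-7, -3]]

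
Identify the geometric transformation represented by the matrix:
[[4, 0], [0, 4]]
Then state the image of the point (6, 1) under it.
uniform scaling by factor 4; image of (6, 1) is (24, 4)

This is a diagonal matrix with equal entries 4, so it scales both axes by the same factor 4.
The matrix [[4, 0], [0, 4]] represents: uniform scaling by factor 4.
Applying it to (6, 1): [4·6 + 0·1, 0·6 + 4·1] = (24, 4).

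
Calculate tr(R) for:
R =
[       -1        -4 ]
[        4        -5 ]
tr(R) = -1 - 5 = -6

The trace of a square matrix is the sum of its diagonal entries.
Diagonal entries of R: R[0][0] = -1, R[1][1] = -5.
tr(R) = -1 - 5 = -6.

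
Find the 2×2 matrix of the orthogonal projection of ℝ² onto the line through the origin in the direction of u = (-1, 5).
[[1/26, -5/26], [-5/26, 25/26]]

The orthogonal projection onto the line spanned by a nonzero vector u = (a, b) has matrix P = (u uᵀ) / (uᵀ u) = (1/(a² + b²)) · [[a², ab], [ab, b²]].
Here u = (-1, 5), so a² + b² = 1 + 25 = 26.
P = (1/26) · [[1, -5], [-5, 25]] = [[1/26, -5/26], [-5/26, 25/26]].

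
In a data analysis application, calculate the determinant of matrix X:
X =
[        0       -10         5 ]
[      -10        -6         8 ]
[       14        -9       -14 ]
det(X) = 1150

Expand along row 0 (cofactor expansion): det(X) = a*(e*i - f*h) - b*(d*i - f*g) + c*(d*h - e*g), where the 3×3 is [[a, b, c], [d, e, f], [g, h, i]].
Minor M_00 = (-6)*(-14) - (8)*(-9) = 84 + 72 = 156.
Minor M_01 = (-10)*(-14) - (8)*(14) = 140 - 112 = 28.
Minor M_02 = (-10)*(-9) - (-6)*(14) = 90 + 84 = 174.
det(X) = (0)*(156) - (-10)*(28) + (5)*(174) = 0 + 280 + 870 = 1150.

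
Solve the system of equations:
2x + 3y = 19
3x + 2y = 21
x = 5, y = 3

Use elimination (row reduction):
Equation 1: 2x + 3y = 19.
Equation 2: 3x + 2y = 21.
Multiply Eq1 by 3 and Eq2 by 2: 6x + 9y = 57;  6x + 4y = 42.
Subtract: (-5)y = -15, so y = 3.
Back-substitute into Eq1: 2x + 3*(3) = 19, so x = 5.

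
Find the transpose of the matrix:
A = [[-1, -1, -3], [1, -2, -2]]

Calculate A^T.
[[-1, 1], [-1, -2], [-3, -2]]

The transpose sends entry (i,j) to (j,i); rows become columns.
Row 0 of A: [-1, -1, -3] -> column 0 of A^T.
Row 1 of A: [1, -2, -2] -> column 1 of A^T.
A^T = [[-1, 1], [-1, -2], [-3, -2]]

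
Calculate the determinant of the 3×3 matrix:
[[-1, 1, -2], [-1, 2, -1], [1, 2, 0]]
5

Expansion along first row:
det = -1·det([[2,-1],[2,0]]) - 1·det([[-1,-1],[1,0]]) + -2·det([[-1,2],[1,2]])
    = -1·(2·0 - -1·2) - 1·(-1·0 - -1·1) + -2·(-1·2 - 2·1)
    = -1·2 - 1·1 + -2·-4
    = -2 + -1 + 8 = 5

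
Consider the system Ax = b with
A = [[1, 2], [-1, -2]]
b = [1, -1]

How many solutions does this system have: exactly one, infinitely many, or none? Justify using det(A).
Infinitely many solutions

det(A) = (1)*(-2) - (2)*(-1) = 0, so A is singular (column 2 is 2 times column 1).
b = [1, -1] = 1 * column 1 of A, so b lies in the column space of A.
A singular matrix whose right-hand side is in its column space gives a 1-parameter family of solutions — infinitely many.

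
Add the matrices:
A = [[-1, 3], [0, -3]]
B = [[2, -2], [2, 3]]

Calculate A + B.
[[1, 1], [2, 0]]

Add corresponding elements:
(-1)+(2)=1
(3)+(-2)=1
(0)+(2)=2
(-3)+(3)=0
A + B = [[1, 1], [2, 0]]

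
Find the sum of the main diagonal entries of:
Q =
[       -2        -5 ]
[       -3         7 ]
tr(Q) = -2 + 7 = 5

The trace of a square matrix is the sum of its diagonal entries.
Diagonal entries of Q: Q[0][0] = -2, Q[1][1] = 7.
tr(Q) = -2 + 7 = 5.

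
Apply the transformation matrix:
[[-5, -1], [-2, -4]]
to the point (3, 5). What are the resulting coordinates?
(-20, -26)

Matrix multiplication:
[[-5, -1], [-2, -4]] × [3, 5]ᵀ
= [-5×3 + -1×5, -2×3 + -4×5]ᵀ
= [-20.0000, -26.0000]ᵀ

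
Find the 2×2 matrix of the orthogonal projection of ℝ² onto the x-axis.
[[1, 0], [0, 0]]

The orthogonal projection onto the line spanned by a nonzero vector u = (a, b) has matrix P = (u uᵀ) / (uᵀ u) = (1/(a² + b²)) · [[a², ab], [ab, b²]].
Here u = (1, 0), so a² + b² = 1 + 0 = 1.
P = (1/1) · [[1, 0], [0, 0]] = [[1, 0], [0, 0]].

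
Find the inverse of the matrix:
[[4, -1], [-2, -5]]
[[5/22, -1/22], [-1/11, -2/11]]

For [[a,b],[c,d]], inverse = (1/det)·[[d,-b],[-c,a]]
det = 4·-5 - -1·-2 = -22
Inverse = (1/-22)·[[-5, 1], [2, 4]]
        = [[5/22, -1/22], [-1/11, -2/11]]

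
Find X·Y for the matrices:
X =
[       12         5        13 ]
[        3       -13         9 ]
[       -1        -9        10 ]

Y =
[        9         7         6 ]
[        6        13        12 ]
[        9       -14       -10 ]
XY =
[      255       -33         2 ]
[       30      -274      -228 ]
[       27      -264      -214 ]

Matrix multiplication: (XY)[i][j] = sum over k of X[i][k] * Y[k][j].
  (XY)[0][0] = (12)*(9) + (5)*(6) + (13)*(9) = 255
  (XY)[0][1] = (12)*(7) + (5)*(13) + (13)*(-14) = -33
  (XY)[0][2] = (12)*(6) + (5)*(12) + (13)*(-10) = 2
  (XY)[1][0] = (3)*(9) + (-13)*(6) + (9)*(9) = 30
  (XY)[1][1] = (3)*(7) + (-13)*(13) + (9)*(-14) = -274
  (XY)[1][2] = (3)*(6) + (-13)*(12) + (9)*(-10) = -228
  (XY)[2][0] = (-1)*(9) + (-9)*(6) + (10)*(9) = 27
  (XY)[2][1] = (-1)*(7) + (-9)*(13) + (10)*(-14) = -264
  (XY)[2][2] = (-1)*(6) + (-9)*(12) + (10)*(-10) = -214
XY =
[      255       -33         2 ]
[       30      -274      -228 ]
[       27      -264      -214 ]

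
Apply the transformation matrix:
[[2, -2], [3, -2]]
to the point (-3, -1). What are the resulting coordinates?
(-4, -7)

Matrix multiplication:
[[2, -2], [3, -2]] × [-3, -1]ᵀ
= [2×-3 + -2×-1, 3×-3 + -2×-1]ᵀ
= [-4.0000, -7.0000]ᵀ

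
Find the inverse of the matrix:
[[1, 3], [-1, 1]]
[[1/4, -3/4], [1/4, 1/4]]

For [[a,b],[c,d]], inverse = (1/det)·[[d,-b],[-c,a]]
det = 1·1 - 3·-1 = 4
Inverse = (1/4)·[[1, -3], [1, 1]]
        = [[1/4, -3/4], [1/4, 1/4]]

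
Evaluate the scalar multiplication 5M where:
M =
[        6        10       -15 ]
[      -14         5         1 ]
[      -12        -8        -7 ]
5M =
[       30        50       -75 ]
[      -70        25         5 ]
[      -60       -40       -35 ]

Scalar multiplication is elementwise: (5M)[i][j] = 5 * M[i][j].
  (5M)[0][0] = 5 * (6) = 30
  (5M)[0][1] = 5 * (10) = 50
  (5M)[0][2] = 5 * (-15) = -75
  (5M)[1][0] = 5 * (-14) = -70
  (5M)[1][1] = 5 * (5) = 25
  (5M)[1][2] = 5 * (1) = 5
  (5M)[2][0] = 5 * (-12) = -60
  (5M)[2][1] = 5 * (-8) = -40
  (5M)[2][2] = 5 * (-7) = -35
5M =
[       30        50       -75 ]
[      -70        25         5 ]
[      -60       -40       -35 ]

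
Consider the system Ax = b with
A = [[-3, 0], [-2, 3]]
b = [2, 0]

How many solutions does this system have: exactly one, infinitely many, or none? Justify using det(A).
Exactly one solution

Compute det(A) = (-3)*(3) - (0)*(-2) = -9.
Because det(A) ≠ 0, A is invertible and Ax = b has a unique solution for every b (here x = A⁻¹ b).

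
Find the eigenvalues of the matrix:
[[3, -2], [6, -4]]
λ = -1 and λ = 0

Characteristic equation: det(A - λI) = 0
λ² - (trace)λ + (det) = 0
λ² - (-1)λ + (0) = 0
λ² + 1λ + 0 = 0
Solving: λ = -1, 0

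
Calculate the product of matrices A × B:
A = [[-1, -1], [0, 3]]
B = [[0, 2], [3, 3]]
[[-3, -5], [9, 9]]

Matrix multiplication:
C[0][0] = -1×0 + -1×3 = -3
C[0][1] = -1×2 + -1×3 = -5
C[1][0] = 0×0 + 3×3 = 9
C[1][1] = 0×2 + 3×3 = 9
Result: [[-3, -5], [9, 9]]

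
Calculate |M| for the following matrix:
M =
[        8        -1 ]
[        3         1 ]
det(M) = 11

For a 2×2 matrix [[a, b], [c, d]], det = a*d - b*c.
det(M) = (8)*(1) - (-1)*(3) = 8 + 3 = 11.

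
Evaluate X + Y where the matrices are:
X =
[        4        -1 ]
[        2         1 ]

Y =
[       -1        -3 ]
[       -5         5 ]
X + Y =
[        3        -4 ]
[       -3         6 ]

Matrix addition is elementwise: (X+Y)[i][j] = X[i][j] + Y[i][j].
  (X+Y)[0][0] = (4) + (-1) = 3
  (X+Y)[0][1] = (-1) + (-3) = -4
  (X+Y)[1][0] = (2) + (-5) = -3
  (X+Y)[1][1] = (1) + (5) = 6
X + Y =
[        3        -4 ]
[       -3         6 ]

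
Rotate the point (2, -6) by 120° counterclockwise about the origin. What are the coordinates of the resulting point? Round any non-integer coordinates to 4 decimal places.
(4.1962, 4.7321)

Rotation matrix R(θ) = [[cos θ, -sin θ], [sin θ, cos θ]]; for θ = 120°:
R = [[-1/2, -√3/2], [√3/2, -1/2]]
Result: R × [2, -6]ᵀ = [-1/2·2 + (-√3/2)·-6, √3/2·2 + (-1/2)·-6]ᵀ = (4.1962, 4.7321)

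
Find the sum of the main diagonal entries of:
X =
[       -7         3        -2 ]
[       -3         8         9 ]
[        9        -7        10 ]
tr(X) = -7 + 8 + 10 = 11

The trace of a square matrix is the sum of its diagonal entries.
Diagonal entries of X: X[0][0] = -7, X[1][1] = 8, X[2][2] = 10.
tr(X) = -7 + 8 + 10 = 11.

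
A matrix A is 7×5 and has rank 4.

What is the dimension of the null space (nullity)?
1

The rank-nullity theorem for an m×n matrix states:
rank(A) + nullity(A) = n (the number of columns).
Here n = 5 and rank(A) = 4, so nullity(A) = 5 - 4 = 1.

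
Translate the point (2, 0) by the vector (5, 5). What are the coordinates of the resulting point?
(7, 5)

Translation by (5, 5):
x' = 2 + 5 = 7
y' = 0 + 5 = 5
Homogeneous matrix: [[1, 0, 5], [0, 1, 5], [0, 0, 1]]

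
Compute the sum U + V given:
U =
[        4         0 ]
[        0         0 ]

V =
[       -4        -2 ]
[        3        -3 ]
U + V =
[        0        -2 ]
[        3        -3 ]

Matrix addition is elementwise: (U+V)[i][j] = U[i][j] + V[i][j].
  (U+V)[0][0] = (4) + (-4) = 0
  (U+V)[0][1] = (0) + (-2) = -2
  (U+V)[1][0] = (0) + (3) = 3
  (U+V)[1][1] = (0) + (-3) = -3
U + V =
[        0        -2 ]
[        3        -3 ]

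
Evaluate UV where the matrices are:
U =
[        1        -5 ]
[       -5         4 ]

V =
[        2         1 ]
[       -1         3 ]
UV =
[        7       -14 ]
[      -14         7 ]

Matrix multiplication: (UV)[i][j] = sum over k of U[i][k] * V[k][j].
  (UV)[0][0] = (1)*(2) + (-5)*(-1) = 7
  (UV)[0][1] = (1)*(1) + (-5)*(3) = -14
  (UV)[1][0] = (-5)*(2) + (4)*(-1) = -14
  (UV)[1][1] = (-5)*(1) + (4)*(3) = 7
UV =
[        7       -14 ]
[      -14         7 ]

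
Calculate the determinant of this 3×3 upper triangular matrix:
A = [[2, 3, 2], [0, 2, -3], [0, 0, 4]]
16

The determinant of a triangular matrix is the product of its diagonal entries (the off-diagonal entries above the diagonal do not affect it).
det(A) = (2) * (2) * (4) = 16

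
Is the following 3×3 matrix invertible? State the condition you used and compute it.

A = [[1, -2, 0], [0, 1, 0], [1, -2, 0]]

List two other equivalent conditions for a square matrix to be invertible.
No, not invertible; det(A) = 0 (two rows are equal, so the rows are linearly dependent). Equivalent conditions (failing for this A): rank(A) < 3; Ax = 0 has non-trivial solutions; 0 is an eigenvalue; the columns are linearly dependent.

To check invertibility, compute det(A).
In this matrix, row 0 and the last row are identical, so one row is a scalar multiple of another and the rows are linearly dependent.
A matrix with linearly dependent rows has det = 0 and is not invertible.
Equivalent failed conditions:
- rank(A) < 3.
- Ax = 0 has non-trivial solutions.
- 0 is an eigenvalue.
- The columns are linearly dependent.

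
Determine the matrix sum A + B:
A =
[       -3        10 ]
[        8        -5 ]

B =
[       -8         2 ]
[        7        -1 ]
A + B =
[      -11        12 ]
[       15        -6 ]

Matrix addition is elementwise: (A+B)[i][j] = A[i][j] + B[i][j].
  (A+B)[0][0] = (-3) + (-8) = -11
  (A+B)[0][1] = (10) + (2) = 12
  (A+B)[1][0] = (8) + (7) = 15
  (A+B)[1][1] = (-5) + (-1) = -6
A + B =
[      -11        12 ]
[       15        -6 ]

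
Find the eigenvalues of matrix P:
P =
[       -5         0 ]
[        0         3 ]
λ = -5, 3

Solve det(P - λI) = 0. For a 2×2 matrix the characteristic equation is λ² - (trace)λ + det = 0.
trace(P) = a + d = -5 + 3 = -2.
det(P) = a*d - b*c = (-5)*(3) - (0)*(0) = -15 - 0 = -15.
Characteristic equation: λ² - (-2)λ + (-15) = 0.
Discriminant = (-2)² - 4*(-15) = 4 + 60 = 64.
λ = (-2 ± √64) / 2 = (-2 ± 8) / 2 = -5, 3.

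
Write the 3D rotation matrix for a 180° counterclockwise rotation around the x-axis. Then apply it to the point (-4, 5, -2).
R = [[1, 0, 0], [0, -1, 0], [0, 0, -1]]; R·(-4, 5, -2) = (-4, -5, 2)

Rotation matrix for 180° around x-axis:
cos(180°) = -1, sin(180°) = 0
R = [[1, 0, 0], [0, -1, 0], [0, 0, -1]]
Apply to (-4, 5, -2): R·[-4, 5, -2]ᵀ = (-4, -5, 2)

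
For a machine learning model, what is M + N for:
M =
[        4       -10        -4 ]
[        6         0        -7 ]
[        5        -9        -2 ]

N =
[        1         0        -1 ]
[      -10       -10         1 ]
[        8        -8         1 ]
M + N =
[        5       -10        -5 ]
[       -4       -10        -6 ]
[       13       -17        -1 ]

Matrix addition is elementwise: (M+N)[i][j] = M[i][j] + N[i][j].
  (M+N)[0][0] = (4) + (1) = 5
  (M+N)[0][1] = (-10) + (0) = -10
  (M+N)[0][2] = (-4) + (-1) = -5
  (M+N)[1][0] = (6) + (-10) = -4
  (M+N)[1][1] = (0) + (-10) = -10
  (M+N)[1][2] = (-7) + (1) = -6
  (M+N)[2][0] = (5) + (8) = 13
  (M+N)[2][1] = (-9) + (-8) = -17
  (M+N)[2][2] = (-2) + (1) = -1
M + N =
[        5       -10        -5 ]
[       -4       -10        -6 ]
[       13       -17        -1 ]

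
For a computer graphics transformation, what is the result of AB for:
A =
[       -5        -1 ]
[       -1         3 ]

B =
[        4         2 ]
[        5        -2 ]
AB =
[      -25        -8 ]
[       11        -8 ]

Matrix multiplication: (AB)[i][j] = sum over k of A[i][k] * B[k][j].
  (AB)[0][0] = (-5)*(4) + (-1)*(5) = -25
  (AB)[0][1] = (-5)*(2) + (-1)*(-2) = -8
  (AB)[1][0] = (-1)*(4) + (3)*(5) = 11
  (AB)[1][1] = (-1)*(2) + (3)*(-2) = -8
AB =
[      -25        -8 ]
[       11        -8 ]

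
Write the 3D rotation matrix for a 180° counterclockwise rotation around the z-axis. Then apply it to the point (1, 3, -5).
R = [[-1, 0, 0], [0, -1, 0], [0, 0, 1]]; R·(1, 3, -5) = (-1, -3, -5)

Rotation matrix for 180° around z-axis:
cos(180°) = -1, sin(180°) = 0
R = [[-1, 0, 0], [0, -1, 0], [0, 0, 1]]
Apply to (1, 3, -5): R·[1, 3, -5]ᵀ = (-1, -3, -5)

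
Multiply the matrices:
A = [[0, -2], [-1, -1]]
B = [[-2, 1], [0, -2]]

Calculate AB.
[[0, 4], [2, 1]]

Each entry (i,j) of AB = sum over k of A[i][k]*B[k][j].
(AB)[0][0] = (0)*(-2) + (-2)*(0) = 0
(AB)[0][1] = (0)*(1) + (-2)*(-2) = 4
(AB)[1][0] = (-1)*(-2) + (-1)*(0) = 2
(AB)[1][1] = (-1)*(1) + (-1)*(-2) = 1
AB = [[0, 4], [2, 1]]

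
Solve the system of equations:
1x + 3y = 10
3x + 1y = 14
x = 4, y = 2

Use elimination (row reduction):
Equation 1: 1x + 3y = 10.
Equation 2: 3x + 1y = 14.
Multiply Eq1 by 3 and Eq2 by 1: 3x + 9y = 30;  3x + 1y = 14.
Subtract: (-8)y = -16, so y = 2.
Back-substitute into Eq1: 1x + 3*(2) = 10, so x = 4.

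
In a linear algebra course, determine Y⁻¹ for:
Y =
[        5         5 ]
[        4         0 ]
det(Y) = -20
Y⁻¹ =
[        0       1/4 ]
[      1/5      -1/4 ]

For a 2×2 matrix Y = [[a, b], [c, d]] with det(Y) ≠ 0, Y⁻¹ = (1/det(Y)) * [[d, -b], [-c, a]].
det(Y) = (5)*(0) - (5)*(4) = 0 - 20 = -20.
Y⁻¹ = (1/-20) * [[0, -5], [-4, 5]].
Dividing each entry by -20 and reducing:
Y⁻¹ =
[        0       1/4 ]
[      1/5      -1/4 ]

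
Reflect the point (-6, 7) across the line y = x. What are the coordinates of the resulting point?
(7, -6)

Reflection across line y = x: (-6, 7) → (7, -6)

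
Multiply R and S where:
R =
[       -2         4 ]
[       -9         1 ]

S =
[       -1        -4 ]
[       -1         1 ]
RS =
[       -2        12 ]
[        8        37 ]

Matrix multiplication: (RS)[i][j] = sum over k of R[i][k] * S[k][j].
  (RS)[0][0] = (-2)*(-1) + (4)*(-1) = -2
  (RS)[0][1] = (-2)*(-4) + (4)*(1) = 12
  (RS)[1][0] = (-9)*(-1) + (1)*(-1) = 8
  (RS)[1][1] = (-9)*(-4) + (1)*(1) = 37
RS =
[       -2        12 ]
[        8        37 ]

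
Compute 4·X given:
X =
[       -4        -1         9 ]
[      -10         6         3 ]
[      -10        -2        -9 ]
4X =
[      -16        -4        36 ]
[      -40        24        12 ]
[      -40        -8       -36 ]

Scalar multiplication is elementwise: (4X)[i][j] = 4 * X[i][j].
  (4X)[0][0] = 4 * (-4) = -16
  (4X)[0][1] = 4 * (-1) = -4
  (4X)[0][2] = 4 * (9) = 36
  (4X)[1][0] = 4 * (-10) = -40
  (4X)[1][1] = 4 * (6) = 24
  (4X)[1][2] = 4 * (3) = 12
  (4X)[2][0] = 4 * (-10) = -40
  (4X)[2][1] = 4 * (-2) = -8
  (4X)[2][2] = 4 * (-9) = -36
4X =
[      -16        -4        36 ]
[      -40        24        12 ]
[      -40        -8       -36 ]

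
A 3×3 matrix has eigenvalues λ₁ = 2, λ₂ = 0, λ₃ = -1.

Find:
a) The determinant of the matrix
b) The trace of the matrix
det = 0, trace = 1

Two standard eigenvalue identities:
- det(A) equals the product of the eigenvalues (counted with multiplicity).
- trace(A) equals the sum of the eigenvalues.
det(A) = (2)*(0)*(-1) = 0.
trace(A) = 2 + 0 - 1 = 1.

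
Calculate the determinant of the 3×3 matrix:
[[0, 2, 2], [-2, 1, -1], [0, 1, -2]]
-12

Expansion along first row:
det = 0·det([[1,-1],[1,-2]]) - 2·det([[-2,-1],[0,-2]]) + 2·det([[-2,1],[0,1]])
    = 0·(1·-2 - -1·1) - 2·(-2·-2 - -1·0) + 2·(-2·1 - 1·0)
    = 0·-1 - 2·4 + 2·-2
    = 0 + -8 + -4 = -12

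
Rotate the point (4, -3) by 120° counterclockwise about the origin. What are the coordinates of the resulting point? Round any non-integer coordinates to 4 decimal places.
(0.5981, 4.9641)

Rotation matrix R(θ) = [[cos θ, -sin θ], [sin θ, cos θ]]; for θ = 120°:
R = [[-1/2, -√3/2], [√3/2, -1/2]]
Result: R × [4, -3]ᵀ = [-1/2·4 + (-√3/2)·-3, √3/2·4 + (-1/2)·-3]ᵀ = (0.5981, 4.9641)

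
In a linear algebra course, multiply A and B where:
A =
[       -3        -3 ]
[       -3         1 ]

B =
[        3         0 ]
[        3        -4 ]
AB =
[      -18        12 ]
[       -6        -4 ]

Matrix multiplication: (AB)[i][j] = sum over k of A[i][k] * B[k][j].
  (AB)[0][0] = (-3)*(3) + (-3)*(3) = -18
  (AB)[0][1] = (-3)*(0) + (-3)*(-4) = 12
  (AB)[1][0] = (-3)*(3) + (1)*(3) = -6
  (AB)[1][1] = (-3)*(0) + (1)*(-4) = -4
AB =
[      -18        12 ]
[       -6        -4 ]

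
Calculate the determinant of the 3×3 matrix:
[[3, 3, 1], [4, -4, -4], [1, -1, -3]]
48

Expansion along first row:
det = 3·det([[-4,-4],[-1,-3]]) - 3·det([[4,-4],[1,-3]]) + 1·det([[4,-4],[1,-1]])
    = 3·(-4·-3 - -4·-1) - 3·(4·-3 - -4·1) + 1·(4·-1 - -4·1)
    = 3·8 - 3·-8 + 1·0
    = 24 + 24 + 0 = 48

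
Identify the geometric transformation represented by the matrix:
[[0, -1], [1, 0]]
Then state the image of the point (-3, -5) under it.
rotation by 90° counterclockwise; image of (-3, -5) is (5, -3)

This matches the form [[cos θ, -sin θ], [sin θ, cos θ]] of a rotation matrix; reading off cos θ and sin θ gives the angle.
The matrix [[0, -1], [1, 0]] represents: rotation by 90° counterclockwise.
Applying it to (-3, -5): [0·-3 + -1·-5, 1·-3 + 0·-5] = (5, -3).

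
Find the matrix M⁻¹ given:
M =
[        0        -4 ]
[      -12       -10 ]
det(M) = -48
M⁻¹ =
[     5/24     -1/12 ]
[     -1/4         0 ]

For a 2×2 matrix M = [[a, b], [c, d]] with det(M) ≠ 0, M⁻¹ = (1/det(M)) * [[d, -b], [-c, a]].
det(M) = (0)*(-10) - (-4)*(-12) = 0 - 48 = -48.
M⁻¹ = (1/-48) * [[-10, 4], [12, 0]].
Dividing each entry by -48 and reducing:
M⁻¹ =
[     5/24     -1/12 ]
[     -1/4         0 ]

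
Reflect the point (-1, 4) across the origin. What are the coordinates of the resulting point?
(1, -4)

Reflection across origin: (-1, 4) → (1, -4)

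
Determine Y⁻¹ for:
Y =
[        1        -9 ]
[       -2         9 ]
det(Y) = -9
Y⁻¹ =
[       -1        -1 ]
[     -2/9      -1/9 ]

For a 2×2 matrix Y = [[a, b], [c, d]] with det(Y) ≠ 0, Y⁻¹ = (1/det(Y)) * [[d, -b], [-c, a]].
det(Y) = (1)*(9) - (-9)*(-2) = 9 - 18 = -9.
Y⁻¹ = (1/-9) * [[9, 9], [2, 1]].
Dividing each entry by -9 and reducing:
Y⁻¹ =
[       -1        -1 ]
[     -2/9      -1/9 ]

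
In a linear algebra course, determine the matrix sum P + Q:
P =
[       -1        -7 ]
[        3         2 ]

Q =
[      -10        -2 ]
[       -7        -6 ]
P + Q =
[      -11        -9 ]
[       -4        -4 ]

Matrix addition is elementwise: (P+Q)[i][j] = P[i][j] + Q[i][j].
  (P+Q)[0][0] = (-1) + (-10) = -11
  (P+Q)[0][1] = (-7) + (-2) = -9
  (P+Q)[1][0] = (3) + (-7) = -4
  (P+Q)[1][1] = (2) + (-6) = -4
P + Q =
[      -11        -9 ]
[       -4        -4 ]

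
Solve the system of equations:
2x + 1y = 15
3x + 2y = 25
x = 5, y = 5

Use elimination (row reduction):
Equation 1: 2x + 1y = 15.
Equation 2: 3x + 2y = 25.
Multiply Eq1 by 3 and Eq2 by 2: 6x + 3y = 45;  6x + 4y = 50.
Subtract: (1)y = 5, so y = 5.
Back-substitute into Eq1: 2x + 1*(5) = 15, so x = 5.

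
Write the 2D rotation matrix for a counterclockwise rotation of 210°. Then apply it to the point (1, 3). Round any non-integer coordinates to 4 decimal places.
R = [[-√3/2, 1/2], [-1/2, -√3/2]]; R·(1, 3) = (0.6340, -3.0981)

Rotation matrix formula: R(θ) = [[cos θ, -sin θ], [sin θ, cos θ]]
For θ = 210°:
cos(210°) = -√3/2
sin(210°) = -1/2
R = [[-√3/2, 1/2], [-1/2, -√3/2]]
Apply to (1, 3): [-√3/2·1 + (1/2)·3, -1/2·1 + -√3/2·3] = (0.6340, -3.0981)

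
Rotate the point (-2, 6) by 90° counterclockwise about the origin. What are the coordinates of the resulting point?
(-6, -2)

Rotation matrix R(θ) = [[cos θ, -sin θ], [sin θ, cos θ]]; for θ = 90°:
R = [[0, -1], [1, 0]]
Result: R × [-2, 6]ᵀ = [0·-2 + (-1)·6, 1·-2 + (0)·6]ᵀ = (-6, -2)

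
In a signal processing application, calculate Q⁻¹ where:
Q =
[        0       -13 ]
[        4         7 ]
det(Q) = 52
Q⁻¹ =
[     7/52       1/4 ]
[    -1/13         0 ]

For a 2×2 matrix Q = [[a, b], [c, d]] with det(Q) ≠ 0, Q⁻¹ = (1/det(Q)) * [[d, -b], [-c, a]].
det(Q) = (0)*(7) - (-13)*(4) = 0 + 52 = 52.
Q⁻¹ = (1/52) * [[7, 13], [-4, 0]].
Dividing each entry by 52 and reducing:
Q⁻¹ =
[     7/52       1/4 ]
[    -1/13         0 ]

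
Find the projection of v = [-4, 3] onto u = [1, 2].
[2/5, 4/5]

The projection of v onto u is proj_u(v) = ((v·u) / (u·u)) · u.
v·u = (-4)*(1) + (3)*(2) = 2.
u·u = (1)*(1) + (2)*(2) = 5.
coefficient = 2 / 5 = 2/5.
proj_u(v) = 2/5 · [1, 2] = [2/5, 4/5].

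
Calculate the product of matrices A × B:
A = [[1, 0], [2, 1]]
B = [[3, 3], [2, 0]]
[[3, 3], [8, 6]]

Matrix multiplication:
C[0][0] = 1×3 + 0×2 = 3
C[0][1] = 1×3 + 0×0 = 3
C[1][0] = 2×3 + 1×2 = 8
C[1][1] = 2×3 + 1×0 = 6
Result: [[3, 3], [8, 6]]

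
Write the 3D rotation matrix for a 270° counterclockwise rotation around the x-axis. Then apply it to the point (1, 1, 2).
R = [[1, 0, 0], [0, 0, 1], [0, -1, 0]]; R·(1, 1, 2) = (1, 2, -1)

Rotation matrix for 270° around x-axis:
cos(270°) = 0, sin(270°) = -1
R = [[1, 0, 0], [0, 0, 1], [0, -1, 0]]
Apply to (1, 1, 2): R·[1, 1, 2]ᵀ = (1, 2, -1)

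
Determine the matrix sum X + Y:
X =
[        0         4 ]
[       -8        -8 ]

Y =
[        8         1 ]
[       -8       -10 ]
X + Y =
[        8         5 ]
[      -16       -18 ]

Matrix addition is elementwise: (X+Y)[i][j] = X[i][j] + Y[i][j].
  (X+Y)[0][0] = (0) + (8) = 8
  (X+Y)[0][1] = (4) + (1) = 5
  (X+Y)[1][0] = (-8) + (-8) = -16
  (X+Y)[1][1] = (-8) + (-10) = -18
X + Y =
[        8         5 ]
[      -16       -18 ]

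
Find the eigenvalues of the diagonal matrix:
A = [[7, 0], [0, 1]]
λ₁ = 7, λ₂ = 1

The characteristic polynomial of A is det(A - λI) = (7 - λ)(1 - λ) = 0.
The roots are λ = 7 and λ = 1, so the eigenvalues are the diagonal entries.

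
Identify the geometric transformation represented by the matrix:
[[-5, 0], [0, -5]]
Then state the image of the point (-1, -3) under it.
uniform scaling by factor -5; image of (-1, -3) is (5, 15)

This is a diagonal matrix with equal entries -5, so it scales both axes by the same factor -5.
The matrix [[-5, 0], [0, -5]] represents: uniform scaling by factor -5.
Applying it to (-1, -3): [-5·-1 + 0·-3, 0·-1 + -5·-3] = (5, 15).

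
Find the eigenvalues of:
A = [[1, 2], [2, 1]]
λ = -1, 3

Solve det(A - λI) = 0. For a 2×2 matrix this is λ² - (trace)λ + det = 0.
trace(A) = 1 + 1 = 2.
det(A) = (1)*(1) - (2)*(2) = 1 - 4 = -3.
Characteristic equation: λ² - (2)λ + (-3) = 0.
Discriminant: (2)² - 4*(-3) = 4 + 12 = 16.
Roots: λ = (2 ± √16) / 2 = -1, 3.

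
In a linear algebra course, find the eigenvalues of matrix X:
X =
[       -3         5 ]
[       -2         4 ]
λ = -1, 2

Solve det(X - λI) = 0. For a 2×2 matrix the characteristic equation is λ² - (trace)λ + det = 0.
trace(X) = a + d = -3 + 4 = 1.
det(X) = a*d - b*c = (-3)*(4) - (5)*(-2) = -12 + 10 = -2.
Characteristic equation: λ² - (1)λ + (-2) = 0.
Discriminant = (1)² - 4*(-2) = 1 + 8 = 9.
λ = (1 ± √9) / 2 = (1 ± 3) / 2 = -1, 2.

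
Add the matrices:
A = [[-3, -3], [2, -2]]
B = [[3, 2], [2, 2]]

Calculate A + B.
[[0, -1], [4, 0]]

Add corresponding elements:
(-3)+(3)=0
(-3)+(2)=-1
(2)+(2)=4
(-2)+(2)=0
A + B = [[0, -1], [4, 0]]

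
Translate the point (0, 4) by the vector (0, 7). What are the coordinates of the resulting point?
(0, 11)

Translation by (0, 7):
x' = 0 + 0 = 0
y' = 4 + 7 = 11
Homogeneous matrix: [[1, 0, 0], [0, 1, 7], [0, 0, 1]]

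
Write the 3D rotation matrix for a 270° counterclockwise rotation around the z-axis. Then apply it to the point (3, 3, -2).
R = [[0, 1, 0], [-1, 0, 0], [0, 0, 1]]; R·(3, 3, -2) = (3, -3, -2)

Rotation matrix for 270° around z-axis:
cos(270°) = 0, sin(270°) = -1
R = [[0, 1, 0], [-1, 0, 0], [0, 0, 1]]
Apply to (3, 3, -2): R·[3, 3, -2]ᵀ = (3, -3, -2)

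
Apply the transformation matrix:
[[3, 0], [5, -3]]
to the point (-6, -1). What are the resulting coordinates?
(-18, -27)

Matrix multiplication:
[[3, 0], [5, -3]] × [-6, -1]ᵀ
= [3×-6 + 0×-1, 5×-6 + -3×-1]ᵀ
= [-18.0000, -27.0000]ᵀ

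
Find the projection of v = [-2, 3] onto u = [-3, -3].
[1/2, 1/2]

The projection of v onto u is proj_u(v) = ((v·u) / (u·u)) · u.
v·u = (-2)*(-3) + (3)*(-3) = -3.
u·u = (-3)*(-3) + (-3)*(-3) = 18.
coefficient = -3 / 18 = -1/6.
proj_u(v) = -1/6 · [-3, -3] = [1/2, 1/2].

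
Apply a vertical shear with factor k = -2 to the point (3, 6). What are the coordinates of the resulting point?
(3, 0)

Shear matrix for vertical shear with factor k = -2:
[[1, 0], [-2, 1]]
Result: (3, 6) → (3, 0)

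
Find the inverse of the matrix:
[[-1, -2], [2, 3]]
[[3, 2], [-2, -1]]

For [[a,b],[c,d]], inverse = (1/det)·[[d,-b],[-c,a]]
det = -1·3 - -2·2 = 1
Inverse = (1/1)·[[3, 2], [-2, -1]]
        = [[3, 2], [-2, -1]]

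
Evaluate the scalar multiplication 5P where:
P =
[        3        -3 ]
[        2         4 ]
5P =
[       15       -15 ]
[       10        20 ]

Scalar multiplication is elementwise: (5P)[i][j] = 5 * P[i][j].
  (5P)[0][0] = 5 * (3) = 15
  (5P)[0][1] = 5 * (-3) = -15
  (5P)[1][0] = 5 * (2) = 10
  (5P)[1][1] = 5 * (4) = 20
5P =
[       15       -15 ]
[       10        20 ]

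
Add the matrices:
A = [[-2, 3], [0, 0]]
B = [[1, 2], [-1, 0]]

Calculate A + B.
[[-1, 5], [-1, 0]]

Add corresponding elements:
(-2)+(1)=-1
(3)+(2)=5
(0)+(-1)=-1
(0)+(0)=0
A + B = [[-1, 5], [-1, 0]]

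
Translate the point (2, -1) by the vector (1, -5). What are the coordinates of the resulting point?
(3, -6)

Translation by (1, -5):
x' = 2 + 1 = 3
y' = -1 + -5 = -6
Homogeneous matrix: [[1, 0, 1], [0, 1, -5], [0, 0, 1]]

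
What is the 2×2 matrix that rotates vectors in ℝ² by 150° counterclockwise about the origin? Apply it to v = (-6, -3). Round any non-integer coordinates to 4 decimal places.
R = [[-√3/2, -1/2], [1/2, -√3/2]]; R·v = (6.6962, -0.4019)

A counterclockwise rotation by angle θ in ℝ² has matrix R(θ) = [[cos θ, -sin θ], [sin θ, cos θ]].
For θ = 150°: cos θ = -√3/2, sin θ = 1/2.
R(150°) = [[-√3/2, -1/2], [1/2, -√3/2]].
R·v = [-√3/2·-6 + (-1/2)·-3, 1/2·-6 + -√3/2·-3] = (6.6962, -0.4019).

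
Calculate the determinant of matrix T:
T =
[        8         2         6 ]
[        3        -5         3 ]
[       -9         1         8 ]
det(T) = -698

Expand along row 0 (cofactor expansion): det(T) = a*(e*i - f*h) - b*(d*i - f*g) + c*(d*h - e*g), where the 3×3 is [[a, b, c], [d, e, f], [g, h, i]].
Minor M_00 = (-5)*(8) - (3)*(1) = -40 - 3 = -43.
Minor M_01 = (3)*(8) - (3)*(-9) = 24 + 27 = 51.
Minor M_02 = (3)*(1) - (-5)*(-9) = 3 - 45 = -42.
det(T) = (8)*(-43) - (2)*(51) + (6)*(-42) = -344 - 102 - 252 = -698.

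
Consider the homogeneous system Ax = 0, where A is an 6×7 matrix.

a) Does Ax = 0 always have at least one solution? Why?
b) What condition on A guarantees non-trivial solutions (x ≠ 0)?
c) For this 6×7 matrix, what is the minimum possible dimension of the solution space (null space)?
a) Yes, x = 0 is always a solution. b) When A has linearly dependent columns (rank < n). c) Minimum nullity = 1.

a) x = 0 satisfies A·0 = 0, so the zero vector is always a solution.
b) Non-trivial solutions exist iff the columns of A are linearly dependent, equivalently rank(A) < n (the number of columns).
c) By rank-nullity, rank(A) + nullity(A) = n = 7. Since A has only 6 rows, rank(A) ≤ 6, so nullity(A) ≥ 7 - 6 = 1.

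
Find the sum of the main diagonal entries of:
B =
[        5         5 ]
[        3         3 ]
tr(B) = 5 + 3 = 8

The trace of a square matrix is the sum of its diagonal entries.
Diagonal entries of B: B[0][0] = 5, B[1][1] = 3.
tr(B) = 5 + 3 = 8.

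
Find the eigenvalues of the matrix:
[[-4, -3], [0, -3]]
λ = -4 and λ = -3

Characteristic equation: det(A - λI) = 0
λ² - (trace)λ + (det) = 0
λ² - (-7)λ + (12) = 0
λ² + 7λ + 12 = 0
Solving: λ = -4, -3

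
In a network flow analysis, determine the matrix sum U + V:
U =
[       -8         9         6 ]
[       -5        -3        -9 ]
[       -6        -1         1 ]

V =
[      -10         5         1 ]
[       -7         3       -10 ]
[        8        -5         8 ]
U + V =
[      -18        14         7 ]
[      -12         0       -19 ]
[        2        -6         9 ]

Matrix addition is elementwise: (U+V)[i][j] = U[i][j] + V[i][j].
  (U+V)[0][0] = (-8) + (-10) = -18
  (U+V)[0][1] = (9) + (5) = 14
  (U+V)[0][2] = (6) + (1) = 7
  (U+V)[1][0] = (-5) + (-7) = -12
  (U+V)[1][1] = (-3) + (3) = 0
  (U+V)[1][2] = (-9) + (-10) = -19
  (U+V)[2][0] = (-6) + (8) = 2
  (U+V)[2][1] = (-1) + (-5) = -6
  (U+V)[2][2] = (1) + (8) = 9
U + V =
[      -18        14         7 ]
[      -12         0       -19 ]
[        2        -6         9 ]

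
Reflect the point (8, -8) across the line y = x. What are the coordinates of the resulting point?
(-8, 8)

Reflection across line y = x: (8, -8) → (-8, 8)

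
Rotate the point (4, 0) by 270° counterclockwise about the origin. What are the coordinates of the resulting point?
(0, -4)

Rotation matrix R(θ) = [[cos θ, -sin θ], [sin θ, cos θ]]; for θ = 270°:
R = [[0, 1], [-1, 0]]
Result: R × [4, 0]ᵀ = [0·4 + (1)·0, -1·4 + (0)·0]ᵀ = (0, -4)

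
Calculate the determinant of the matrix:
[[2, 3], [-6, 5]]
28

For a 2×2 matrix [[a, b], [c, d]], det = ad - bc
det = (2)(5) - (3)(-6) = 10 - -18 = 28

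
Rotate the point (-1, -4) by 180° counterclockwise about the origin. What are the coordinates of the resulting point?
(1, 4)

Rotation matrix R(θ) = [[cos θ, -sin θ], [sin θ, cos θ]]; for θ = 180°:
R = [[-1, 0], [0, -1]]
Result: R × [-1, -4]ᵀ = [-1·-1 + (0)·-4, 0·-1 + (-1)·-4]ᵀ = (1, 4)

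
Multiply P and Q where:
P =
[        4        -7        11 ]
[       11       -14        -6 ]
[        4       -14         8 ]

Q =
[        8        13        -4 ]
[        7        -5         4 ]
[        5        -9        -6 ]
PQ =
[       38       -12      -110 ]
[      -40       267       -64 ]
[      -26        50      -120 ]

Matrix multiplication: (PQ)[i][j] = sum over k of P[i][k] * Q[k][j].
  (PQ)[0][0] = (4)*(8) + (-7)*(7) + (11)*(5) = 38
  (PQ)[0][1] = (4)*(13) + (-7)*(-5) + (11)*(-9) = -12
  (PQ)[0][2] = (4)*(-4) + (-7)*(4) + (11)*(-6) = -110
  (PQ)[1][0] = (11)*(8) + (-14)*(7) + (-6)*(5) = -40
  (PQ)[1][1] = (11)*(13) + (-14)*(-5) + (-6)*(-9) = 267
  (PQ)[1][2] = (11)*(-4) + (-14)*(4) + (-6)*(-6) = -64
  (PQ)[2][0] = (4)*(8) + (-14)*(7) + (8)*(5) = -26
  (PQ)[2][1] = (4)*(13) + (-14)*(-5) + (8)*(-9) = 50
  (PQ)[2][2] = (4)*(-4) + (-14)*(4) + (8)*(-6) = -120
PQ =
[       38       -12      -110 ]
[      -40       267       -64 ]
[      -26        50      -120 ]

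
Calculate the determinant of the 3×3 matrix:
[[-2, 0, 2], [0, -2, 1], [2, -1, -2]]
-2

Expansion along first row:
det = -2·det([[-2,1],[-1,-2]]) - 0·det([[0,1],[2,-2]]) + 2·det([[0,-2],[2,-1]])
    = -2·(-2·-2 - 1·-1) - 0·(0·-2 - 1·2) + 2·(0·-1 - -2·2)
    = -2·5 - 0·-2 + 2·4
    = -10 + 0 + 8 = -2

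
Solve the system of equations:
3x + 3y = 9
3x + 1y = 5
x = 1, y = 2

Use elimination (row reduction):
Equation 1: 3x + 3y = 9.
Equation 2: 3x + 1y = 5.
Multiply Eq1 by 3 and Eq2 by 3: 9x + 9y = 27;  9x + 3y = 15.
Subtract: (-6)y = -12, so y = 2.
Back-substitute into Eq1: 3x + 3*(2) = 9, so x = 1.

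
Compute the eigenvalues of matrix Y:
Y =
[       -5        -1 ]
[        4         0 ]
λ = -4, -1

Solve det(Y - λI) = 0. For a 2×2 matrix the characteristic equation is λ² - (trace)λ + det = 0.
trace(Y) = a + d = -5 + 0 = -5.
det(Y) = a*d - b*c = (-5)*(0) - (-1)*(4) = 0 + 4 = 4.
Characteristic equation: λ² - (-5)λ + (4) = 0.
Discriminant = (-5)² - 4*(4) = 25 - 16 = 9.
λ = (-5 ± √9) / 2 = (-5 ± 3) / 2 = -4, -1.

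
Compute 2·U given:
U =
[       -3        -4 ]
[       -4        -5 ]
2U =
[       -6        -8 ]
[       -8       -10 ]

Scalar multiplication is elementwise: (2U)[i][j] = 2 * U[i][j].
  (2U)[0][0] = 2 * (-3) = -6
  (2U)[0][1] = 2 * (-4) = -8
  (2U)[1][0] = 2 * (-4) = -8
  (2U)[1][1] = 2 * (-5) = -10
2U =
[       -6        -8 ]
[       -8       -10 ]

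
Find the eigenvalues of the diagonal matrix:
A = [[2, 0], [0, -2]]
λ₁ = 2, λ₂ = -2

The characteristic polynomial of A is det(A - λI) = (2 - λ)(-2 - λ) = 0.
The roots are λ = 2 and λ = -2, so the eigenvalues are the diagonal entries.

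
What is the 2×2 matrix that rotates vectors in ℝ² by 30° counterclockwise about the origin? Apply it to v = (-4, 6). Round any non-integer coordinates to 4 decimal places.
R = [[√3/2, -1/2], [1/2, √3/2]]; R·v = (-6.4641, 3.1962)

A counterclockwise rotation by angle θ in ℝ² has matrix R(θ) = [[cos θ, -sin θ], [sin θ, cos θ]].
For θ = 30°: cos θ = √3/2, sin θ = 1/2.
R(30°) = [[√3/2, -1/2], [1/2, √3/2]].
R·v = [√3/2·-4 + (-1/2)·6, 1/2·-4 + √3/2·6] = (-6.4641, 3.1962).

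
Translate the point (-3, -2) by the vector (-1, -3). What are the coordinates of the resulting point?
(-4, -5)

Translation by (-1, -3):
x' = -3 + -1 = -4
y' = -2 + -3 = -5
Homogeneous matrix: [[1, 0, -1], [0, 1, -3], [0, 0, 1]]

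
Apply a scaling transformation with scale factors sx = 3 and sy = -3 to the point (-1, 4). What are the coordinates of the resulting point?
(-3, -12)

Scaling matrix:
[[3, 0], [0, -3]]
Result: (-1 × 3, 4 × -3) = (-3, -12)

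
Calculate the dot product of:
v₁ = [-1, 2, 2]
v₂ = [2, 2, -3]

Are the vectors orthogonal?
-4, No

The dot product is the sum of products of corresponding components.
v₁·v₂ = (-1)*(2) + (2)*(2) + (2)*(-3) = -2 + 4 - 6 = -4.
Two vectors are orthogonal iff their dot product is 0; here the dot product is -4, so the vectors are not orthogonal.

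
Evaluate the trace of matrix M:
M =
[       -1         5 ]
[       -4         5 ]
tr(M) = -1 + 5 = 4

The trace of a square matrix is the sum of its diagonal entries.
Diagonal entries of M: M[0][0] = -1, M[1][1] = 5.
tr(M) = -1 + 5 = 4.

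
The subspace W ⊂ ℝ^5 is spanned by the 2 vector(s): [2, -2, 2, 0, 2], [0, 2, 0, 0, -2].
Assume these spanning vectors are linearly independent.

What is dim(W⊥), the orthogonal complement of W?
dim(W⊥) = 3

For any subspace W of ℝ^n, dim(W) + dim(W⊥) = n (the whole-space dimension).
Here the given 2 vectors are linearly independent, so dim(W) = 2.
Thus dim(W⊥) = n - dim(W) = 5 - 2 = 3.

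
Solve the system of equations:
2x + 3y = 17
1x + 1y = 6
x = 1, y = 5

Use elimination (row reduction):
Equation 1: 2x + 3y = 17.
Equation 2: 1x + 1y = 6.
Multiply Eq1 by 1 and Eq2 by 2: 2x + 3y = 17;  2x + 2y = 12.
Subtract: (-1)y = -5, so y = 5.
Back-substitute into Eq1: 2x + 3*(5) = 17, so x = 1.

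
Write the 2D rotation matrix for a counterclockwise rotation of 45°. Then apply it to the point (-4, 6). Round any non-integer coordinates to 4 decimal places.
R = [[√2/2, -√2/2], [√2/2, √2/2]]; R·(-4, 6) = (-7.0711, 1.4142)

Rotation matrix formula: R(θ) = [[cos θ, -sin θ], [sin θ, cos θ]]
For θ = 45°:
cos(45°) = √2/2
sin(45°) = √2/2
R = [[√2/2, -√2/2], [√2/2, √2/2]]
Apply to (-4, 6): [√2/2·-4 + (-√2/2)·6, √2/2·-4 + √2/2·6] = (-7.0711, 1.4142)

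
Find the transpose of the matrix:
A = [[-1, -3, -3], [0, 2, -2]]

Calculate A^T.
[[-1, 0], [-3, 2], [-3, -2]]

The transpose sends entry (i,j) to (j,i); rows become columns.
Row 0 of A: [-1, -3, -3] -> column 0 of A^T.
Row 1 of A: [0, 2, -2] -> column 1 of A^T.
A^T = [[-1, 0], [-3, 2], [-3, -2]]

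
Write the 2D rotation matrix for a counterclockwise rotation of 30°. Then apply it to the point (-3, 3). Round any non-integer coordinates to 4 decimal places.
R = [[√3/2, -1/2], [1/2, √3/2]]; R·(-3, 3) = (-4.0981, 1.0981)

Rotation matrix formula: R(θ) = [[cos θ, -sin θ], [sin θ, cos θ]]
For θ = 30°:
cos(30°) = √3/2
sin(30°) = 1/2
R = [[√3/2, -1/2], [1/2, √3/2]]
Apply to (-3, 3): [√3/2·-3 + (-1/2)·3, 1/2·-3 + √3/2·3] = (-4.0981, 1.0981)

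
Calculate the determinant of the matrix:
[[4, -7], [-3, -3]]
-33

For a 2×2 matrix [[a, b], [c, d]], det = ad - bc
det = (4)(-3) - (-7)(-3) = -12 - 21 = -33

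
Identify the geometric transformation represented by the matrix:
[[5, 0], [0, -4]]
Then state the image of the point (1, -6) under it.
non-uniform scaling by (5, -4); image of (1, -6) is (5, 24)

This is diagonal with distinct entries, so it scales the x-axis by 5 and the y-axis by -4.
The matrix [[5, 0], [0, -4]] represents: non-uniform scaling by (5, -4).
Applying it to (1, -6): [5·1 + 0·-6, 0·1 + -4·-6] = (5, 24).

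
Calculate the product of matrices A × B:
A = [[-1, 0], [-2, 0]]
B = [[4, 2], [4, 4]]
[[-4, -2], [-8, -4]]

Matrix multiplication:
C[0][0] = -1×4 + 0×4 = -4
C[0][1] = -1×2 + 0×4 = -2
C[1][0] = -2×4 + 0×4 = -8
C[1][1] = -2×2 + 0×4 = -4
Result: [[-4, -2], [-8, -4]]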